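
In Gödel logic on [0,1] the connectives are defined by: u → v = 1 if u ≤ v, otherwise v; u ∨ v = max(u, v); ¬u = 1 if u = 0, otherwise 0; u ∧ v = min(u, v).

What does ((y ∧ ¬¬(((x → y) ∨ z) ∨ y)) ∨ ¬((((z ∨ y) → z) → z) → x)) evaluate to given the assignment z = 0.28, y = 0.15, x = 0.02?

0.15

(x → y): 0.02 ≤ 0.15, so result = 1
((x → y) ∨ z) = max(1, 0.28) = 1
(((x → y) ∨ z) ∨ y) = max(1, 0.15) = 1
¬(((x → y) ∨ z) ∨ y): Gödel ¬ of 1 = 0 (operand ≠ 0)
¬¬(((x → y) ∨ z) ∨ y): Gödel ¬ of 0 = 1 (operand is 0)
(y ∧ ¬¬(((x → y) ∨ z) ∨ y)) = min(0.15, 1) = 0.15
(z ∨ y) = max(0.28, 0.15) = 0.28
((z ∨ y) → z): 0.28 ≤ 0.28, so result = 1
(((z ∨ y) → z) → z): 1 > 0.28, so result = 0.28
((((z ∨ y) → z) → z) → x): 0.28 > 0.02, so result = 0.02
¬((((z ∨ y) → z) → z) → x): Gödel ¬ of 0.02 = 0 (operand ≠ 0)
((y ∧ ¬¬(((x → y) ∨ z) ∨ y)) ∨ ¬((((z ∨ y) → z) → z) → x)) = max(0.15, 0) = 0.15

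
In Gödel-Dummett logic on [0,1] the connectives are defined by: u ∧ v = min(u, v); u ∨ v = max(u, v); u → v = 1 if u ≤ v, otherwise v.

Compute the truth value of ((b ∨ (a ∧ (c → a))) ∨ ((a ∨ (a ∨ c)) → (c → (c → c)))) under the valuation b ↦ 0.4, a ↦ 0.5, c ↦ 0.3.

1.00

(c → a): 0.3 ≤ 0.5, so result = 1
(a ∧ (c → a)) = min(0.5, 1) = 0.5
(b ∨ (a ∧ (c → a))) = max(0.4, 0.5) = 0.5
(a ∨ c) = max(0.5, 0.3) = 0.5
(a ∨ (a ∨ c)) = max(0.5, 0.5) = 0.5
(c → c): 0.3 ≤ 0.3, so result = 1
(c → (c → c)): 0.3 ≤ 1, so result = 1
((a ∨ (a ∨ c)) → (c → (c → c))): 0.5 ≤ 1, so result = 1
((b ∨ (a ∧ (c → a))) ∨ ((a ∨ (a ∨ c)) → (c → (c → c)))) = max(0.5, 1) = 1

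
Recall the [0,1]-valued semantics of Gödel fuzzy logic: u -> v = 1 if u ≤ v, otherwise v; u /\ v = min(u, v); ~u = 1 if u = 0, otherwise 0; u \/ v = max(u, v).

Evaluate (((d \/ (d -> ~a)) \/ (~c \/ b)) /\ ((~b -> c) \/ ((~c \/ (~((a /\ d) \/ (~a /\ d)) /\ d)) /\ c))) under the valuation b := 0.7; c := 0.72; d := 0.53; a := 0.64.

0.70

~a: Gödel ¬ of 0.64 = 0 (operand ≠ 0)
(d -> ~a): 0.53 > 0, so result = 0
(d \/ (d -> ~a)) = max(0.53, 0) = 0.53
~c: Gödel ¬ of 0.72 = 0 (operand ≠ 0)
(~c \/ b) = max(0, 0.7) = 0.7
((d \/ (d -> ~a)) \/ (~c \/ b)) = max(0.53, 0.7) = 0.7
~b: Gödel ¬ of 0.7 = 0 (operand ≠ 0)
(~b -> c): 0 ≤ 0.72, so result = 1
~c: Gödel ¬ of 0.72 = 0 (operand ≠ 0)
(a /\ d) = min(0.64, 0.53) = 0.53
~a: Gödel ¬ of 0.64 = 0 (operand ≠ 0)
(~a /\ d) = min(0, 0.53) = 0
((a /\ d) \/ (~a /\ d)) = max(0.53, 0) = 0.53
~((a /\ d) \/ (~a /\ d)): Gödel ¬ of 0.53 = 0 (operand ≠ 0)
(~((a /\ d) \/ (~a /\ d)) /\ d) = min(0, 0.53) = 0
(~c \/ (~((a /\ d) \/ (~a /\ d)) /\ d)) = max(0, 0) = 0
((~c \/ (~((a /\ d) \/ (~a /\ d)) /\ d)) /\ c) = min(0, 0.72) = 0
((~b -> c) \/ ((~c \/ (~((a /\ d) \/ (~a /\ d)) /\ d)) /\ c)) = max(1, 0) = 1
(((d \/ (d -> ~a)) \/ (~c \/ b)) /\ ((~b -> c) \/ ((~c \/ (~((a /\ d) \/ (~a /\ d)) /\ d)) /\ c))) = min(0.7, 1) = 0.7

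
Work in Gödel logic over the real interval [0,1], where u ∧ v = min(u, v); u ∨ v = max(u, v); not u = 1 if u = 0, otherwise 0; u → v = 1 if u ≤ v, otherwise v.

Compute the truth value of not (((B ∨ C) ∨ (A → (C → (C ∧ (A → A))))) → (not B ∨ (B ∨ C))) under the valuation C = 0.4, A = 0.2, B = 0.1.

0.00

(B ∨ C) = max(0.1, 0.4) = 0.4
(A → A): 0.2 ≤ 0.2, so result = 1
(C ∧ (A → A)) = min(0.4, 1) = 0.4
(C → (C ∧ (A → A))): 0.4 ≤ 0.4, so result = 1
(A → (C → (C ∧ (A → A)))): 0.2 ≤ 1, so result = 1
((B ∨ C) ∨ (A → (C → (C ∧ (A → A))))) = max(0.4, 1) = 1
not B: Gödel ¬ of 0.1 = 0 (operand ≠ 0)
(B ∨ C) = max(0.1, 0.4) = 0.4
(not B ∨ (B ∨ C)) = max(0, 0.4) = 0.4
(((B ∨ C) ∨ (A → (C → (C ∧ (A → A))))) → (not B ∨ (B ∨ C))): 1 > 0.4, so result = 0.4
not (((B ∨ C) ∨ (A → (C → (C ∧ (A → A))))) → (not B ∨ (B ∨ C))): Gödel ¬ of 0.4 = 0 (operand ≠ 0)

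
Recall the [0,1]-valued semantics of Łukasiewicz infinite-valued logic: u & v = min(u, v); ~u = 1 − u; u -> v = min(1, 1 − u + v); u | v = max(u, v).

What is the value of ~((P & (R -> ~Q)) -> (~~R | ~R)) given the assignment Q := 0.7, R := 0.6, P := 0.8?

0.10

~Q: Łukasiewicz ¬ gives 1 − 0.7 = 0.3
(R -> ~Q): min(1, 1 − 0.6 + 0.3) = 0.7
(P & (R -> ~Q)) = min(0.8, 0.7) = 0.7
~R: Łukasiewicz ¬ gives 1 − 0.6 = 0.4
~~R: Łukasiewicz ¬ gives 1 − 0.4 = 0.6
~R: Łukasiewicz ¬ gives 1 − 0.6 = 0.4
(~~R | ~R) = max(0.6, 0.4) = 0.6
((P & (R -> ~Q)) -> (~~R | ~R)): min(1, 1 − 0.7 + 0.6) = 0.9
~((P & (R -> ~Q)) -> (~~R | ~R)): Łukasiewicz ¬ gives 1 − 0.9 = 0.1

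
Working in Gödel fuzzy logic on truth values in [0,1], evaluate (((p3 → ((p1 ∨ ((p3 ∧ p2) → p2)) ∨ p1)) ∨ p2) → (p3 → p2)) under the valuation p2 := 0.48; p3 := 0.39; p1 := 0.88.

(p3 ∧ p2) = min(0.39, 0.48) = 0.39
((p3 ∧ p2) → p2): 0.39 ≤ 0.48, so result = 1
(p1 ∨ ((p3 ∧ p2) → p2)) = max(0.88, 1) = 1
((p1 ∨ ((p3 ∧ p2) → p2)) ∨ p1) = max(1, 0.88) = 1
(p3 → ((p1 ∨ ((p3 ∧ p2) → p2)) ∨ p1)): 0.39 ≤ 1, so result = 1
((p3 → ((p1 ∨ ((p3 ∧ p2) → p2)) ∨ p1)) ∨ p2) = max(1, 0.48) = 1
(p3 → p2): 0.39 ≤ 0.48, so result = 1
(((p3 → ((p1 ∨ ((p3 ∧ p2) → p2)) ∨ p1)) ∨ p2) → (p3 → p2)): 1 ≤ 1, so result = 1

1.00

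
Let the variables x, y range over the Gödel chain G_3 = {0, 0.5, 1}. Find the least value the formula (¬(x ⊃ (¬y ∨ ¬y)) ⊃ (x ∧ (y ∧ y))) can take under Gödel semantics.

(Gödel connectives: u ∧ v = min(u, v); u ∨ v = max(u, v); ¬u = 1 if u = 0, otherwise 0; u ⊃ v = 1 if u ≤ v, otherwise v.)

The minimum is attained at x = 0.5, y = 0.5:
  ¬y: Gödel ¬ of 0.5 = 0 (operand ≠ 0)
  ¬y: Gödel ¬ of 0.5 = 0 (operand ≠ 0)
  (¬y ∨ ¬y) = max(0, 0) = 0
  (x ⊃ (¬y ∨ ¬y)): 0.5 > 0, so result = 0
  ¬(x ⊃ (¬y ∨ ¬y)): Gödel ¬ of 0 = 1 (operand is 0)
  (y ∧ y) = min(0.5, 0.5) = 0.5
  (x ∧ (y ∧ y)) = min(0.5, 0.5) = 0.5
  (¬(x ⊃ (¬y ∨ ¬y)) ⊃ (x ∧ (y ∧ y))): 1 > 0.5, so result = 0.5
Checking all 9 assignments confirms none give a value below 0.50.

0.50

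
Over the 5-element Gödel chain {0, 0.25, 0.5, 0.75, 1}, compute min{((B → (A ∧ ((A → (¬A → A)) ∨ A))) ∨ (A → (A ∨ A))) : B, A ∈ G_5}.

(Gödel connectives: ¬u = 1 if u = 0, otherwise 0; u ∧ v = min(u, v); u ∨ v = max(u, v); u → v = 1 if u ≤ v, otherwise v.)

Every assignment gives 1. For instance at B = 0, A = 0:
  ¬A: Gödel ¬ of 0 = 1 (operand is 0)
  (¬A → A): 1 > 0, so result = 0
  (A → (¬A → A)): 0 ≤ 0, so result = 1
  ((A → (¬A → A)) ∨ A) = max(1, 0) = 1
  (A ∧ ((A → (¬A → A)) ∨ A)) = min(0, 1) = 0
  (B → (A ∧ ((A → (¬A → A)) ∨ A))): 0 ≤ 0, so result = 1
  (A ∨ A) = max(0, 0) = 0
  (A → (A ∨ A)): 0 ≤ 0, so result = 1
  ((B → (A ∧ ((A → (¬A → A)) ∨ A))) ∨ (A → (A ∨ A))) = max(1, 1) = 1
All 25 assignments give value 1 — the formula is a G_5-tautology.

1.00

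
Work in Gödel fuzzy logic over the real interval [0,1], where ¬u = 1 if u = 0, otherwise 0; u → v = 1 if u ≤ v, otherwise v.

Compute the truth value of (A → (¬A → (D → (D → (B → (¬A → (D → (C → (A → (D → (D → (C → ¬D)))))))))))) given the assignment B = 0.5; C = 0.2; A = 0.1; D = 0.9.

¬A: Gödel ¬ of 0.1 = 0 (operand ≠ 0)
¬A: Gödel ¬ of 0.1 = 0 (operand ≠ 0)
¬D: Gödel ¬ of 0.9 = 0 (operand ≠ 0)
(C → ¬D): 0.2 > 0, so result = 0
(D → (C → ¬D)): 0.9 > 0, so result = 0
(D → (D → (C → ¬D))): 0.9 > 0, so result = 0
(A → (D → (D → (C → ¬D)))): 0.1 > 0, so result = 0
(C → (A → (D → (D → (C → ¬D))))): 0.2 > 0, so result = 0
(D → (C → (A → (D → (D → (C → ¬D)))))): 0.9 > 0, so result = 0
(¬A → (D → (C → (A → (D → (D → (C → ¬D))))))): 0 ≤ 0, so result = 1
(B → (¬A → (D → (C → (A → (D → (D → (C → ¬D)))))))): 0.5 ≤ 1, so result = 1
(D → (B → (¬A → (D → (C → (A → (D → (D → (C → ¬D))))))))): 0.9 ≤ 1, so result = 1
(D → (D → (B → (¬A → (D → (C → (A → (D → (D → (C → ¬D)))))))))): 0.9 ≤ 1, so result = 1
(¬A → (D → (D → (B → (¬A → (D → (C → (A → (D → (D → (C → ¬D))))))))))): 0 ≤ 1, so result = 1
(A → (¬A → (D → (D → (B → (¬A → (D → (C → (A → (D → (D → (C → ¬D)))))))))))): 0.1 ≤ 1, so result = 1

1.00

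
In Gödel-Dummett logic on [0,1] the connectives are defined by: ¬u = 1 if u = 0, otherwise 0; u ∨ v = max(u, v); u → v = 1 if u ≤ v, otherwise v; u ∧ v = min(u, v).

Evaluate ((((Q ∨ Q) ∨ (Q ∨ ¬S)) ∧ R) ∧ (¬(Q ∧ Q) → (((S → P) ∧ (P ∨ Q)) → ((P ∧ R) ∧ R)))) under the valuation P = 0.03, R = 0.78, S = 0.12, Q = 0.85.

0.78

(Q ∨ Q) = max(0.85, 0.85) = 0.85
¬S: Gödel ¬ of 0.12 = 0 (operand ≠ 0)
(Q ∨ ¬S) = max(0.85, 0) = 0.85
((Q ∨ Q) ∨ (Q ∨ ¬S)) = max(0.85, 0.85) = 0.85
(((Q ∨ Q) ∨ (Q ∨ ¬S)) ∧ R) = min(0.85, 0.78) = 0.78
(Q ∧ Q) = min(0.85, 0.85) = 0.85
¬(Q ∧ Q): Gödel ¬ of 0.85 = 0 (operand ≠ 0)
(S → P): 0.12 > 0.03, so result = 0.03
(P ∨ Q) = max(0.03, 0.85) = 0.85
((S → P) ∧ (P ∨ Q)) = min(0.03, 0.85) = 0.03
(P ∧ R) = min(0.03, 0.78) = 0.03
((P ∧ R) ∧ R) = min(0.03, 0.78) = 0.03
(((S → P) ∧ (P ∨ Q)) → ((P ∧ R) ∧ R)): 0.03 ≤ 0.03, so result = 1
(¬(Q ∧ Q) → (((S → P) ∧ (P ∨ Q)) → ((P ∧ R) ∧ R))): 0 ≤ 1, so result = 1
((((Q ∨ Q) ∨ (Q ∨ ¬S)) ∧ R) ∧ (¬(Q ∧ Q) → (((S → P) ∧ (P ∨ Q)) → ((P ∧ R) ∧ R)))) = min(0.78, 1) = 0.78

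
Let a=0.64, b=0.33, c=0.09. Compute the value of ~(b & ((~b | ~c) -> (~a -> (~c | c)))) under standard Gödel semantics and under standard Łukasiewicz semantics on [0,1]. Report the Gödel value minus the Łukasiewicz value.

Gödel evaluation:
  ~b: Gödel ¬ of 0.33 = 0 (operand ≠ 0)
  ~c: Gödel ¬ of 0.09 = 0 (operand ≠ 0)
  (~b | ~c) = max(0, 0) = 0
  ~a: Gödel ¬ of 0.64 = 0 (operand ≠ 0)
  ~c: Gödel ¬ of 0.09 = 0 (operand ≠ 0)
  (~c | c) = max(0, 0.09) = 0.09
  (~a -> (~c | c)): 0 ≤ 0.09, so result = 1
  ((~b | ~c) -> (~a -> (~c | c))): 0 ≤ 1, so result = 1
  (b & ((~b | ~c) -> (~a -> (~c | c)))) = min(0.33, 1) = 0.33
  ~(b & ((~b | ~c) -> (~a -> (~c | c)))): Gödel ¬ of 0.33 = 0 (operand ≠ 0)
  Gödel value = 0
Łukasiewicz evaluation:
  ~b: Łukasiewicz ¬ gives 1 − 0.33 = 0.67
  ~c: Łukasiewicz ¬ gives 1 − 0.09 = 0.91
  (~b | ~c) = max(0.67, 0.91) = 0.91
  ~a: Łukasiewicz ¬ gives 1 − 0.64 = 0.36
  ~c: Łukasiewicz ¬ gives 1 − 0.09 = 0.91
  (~c | c) = max(0.91, 0.09) = 0.91
  (~a -> (~c | c)): min(1, 1 − 0.36 + 0.91) = 1
  ((~b | ~c) -> (~a -> (~c | c))): min(1, 1 − 0.91 + 1) = 1
  (b & ((~b | ~c) -> (~a -> (~c | c)))) = min(0.33, 1) = 0.33
  ~(b & ((~b | ~c) -> (~a -> (~c | c)))): Łukasiewicz ¬ gives 1 − 0.33 = 0.67
  Łukasiewicz value = 0.67
Difference: 0 − 0.67 = -0.67

-0.67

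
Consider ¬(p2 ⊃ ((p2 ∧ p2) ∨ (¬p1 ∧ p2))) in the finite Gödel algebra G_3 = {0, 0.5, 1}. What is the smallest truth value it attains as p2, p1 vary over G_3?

The minimum is attained at p2 = 0, p1 = 0:
  (p2 ∧ p2) = min(0, 0) = 0
  ¬p1: Gödel ¬ of 0 = 1 (operand is 0)
  (¬p1 ∧ p2) = min(1, 0) = 0
  ((p2 ∧ p2) ∨ (¬p1 ∧ p2)) = max(0, 0) = 0
  (p2 ⊃ ((p2 ∧ p2) ∨ (¬p1 ∧ p2))): 0 ≤ 0, so result = 1
  ¬(p2 ⊃ ((p2 ∧ p2) ∨ (¬p1 ∧ p2))): Gödel ¬ of 1 = 0 (operand ≠ 0)
Checking all 9 assignments confirms none give a value below 0.00.

0.00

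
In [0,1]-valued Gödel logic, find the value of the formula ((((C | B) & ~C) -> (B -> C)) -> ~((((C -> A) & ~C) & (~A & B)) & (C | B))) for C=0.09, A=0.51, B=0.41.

(C | B) = max(0.09, 0.41) = 0.41
~C: Gödel ¬ of 0.09 = 0 (operand ≠ 0)
((C | B) & ~C) = min(0.41, 0) = 0
(B -> C): 0.41 > 0.09, so result = 0.09
(((C | B) & ~C) -> (B -> C)): 0 ≤ 0.09, so result = 1
(C -> A): 0.09 ≤ 0.51, so result = 1
~C: Gödel ¬ of 0.09 = 0 (operand ≠ 0)
((C -> A) & ~C) = min(1, 0) = 0
~A: Gödel ¬ of 0.51 = 0 (operand ≠ 0)
(~A & B) = min(0, 0.41) = 0
(((C -> A) & ~C) & (~A & B)) = min(0, 0) = 0
(C | B) = max(0.09, 0.41) = 0.41
((((C -> A) & ~C) & (~A & B)) & (C | B)) = min(0, 0.41) = 0
~((((C -> A) & ~C) & (~A & B)) & (C | B)): Gödel ¬ of 0 = 1 (operand is 0)
((((C | B) & ~C) -> (B -> C)) -> ~((((C -> A) & ~C) & (~A & B)) & (C | B))): 1 ≤ 1, so result = 1

1.00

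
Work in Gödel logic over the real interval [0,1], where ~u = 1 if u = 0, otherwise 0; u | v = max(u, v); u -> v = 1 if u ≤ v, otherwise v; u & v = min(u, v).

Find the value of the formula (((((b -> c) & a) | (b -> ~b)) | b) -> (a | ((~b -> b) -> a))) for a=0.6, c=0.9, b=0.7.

0.60

(b -> c): 0.7 ≤ 0.9, so result = 1
((b -> c) & a) = min(1, 0.6) = 0.6
~b: Gödel ¬ of 0.7 = 0 (operand ≠ 0)
(b -> ~b): 0.7 > 0, so result = 0
(((b -> c) & a) | (b -> ~b)) = max(0.6, 0) = 0.6
((((b -> c) & a) | (b -> ~b)) | b) = max(0.6, 0.7) = 0.7
~b: Gödel ¬ of 0.7 = 0 (operand ≠ 0)
(~b -> b): 0 ≤ 0.7, so result = 1
((~b -> b) -> a): 1 > 0.6, so result = 0.6
(a | ((~b -> b) -> a)) = max(0.6, 0.6) = 0.6
(((((b -> c) & a) | (b -> ~b)) | b) -> (a | ((~b -> b) -> a))): 0.7 > 0.6, so result = 0.6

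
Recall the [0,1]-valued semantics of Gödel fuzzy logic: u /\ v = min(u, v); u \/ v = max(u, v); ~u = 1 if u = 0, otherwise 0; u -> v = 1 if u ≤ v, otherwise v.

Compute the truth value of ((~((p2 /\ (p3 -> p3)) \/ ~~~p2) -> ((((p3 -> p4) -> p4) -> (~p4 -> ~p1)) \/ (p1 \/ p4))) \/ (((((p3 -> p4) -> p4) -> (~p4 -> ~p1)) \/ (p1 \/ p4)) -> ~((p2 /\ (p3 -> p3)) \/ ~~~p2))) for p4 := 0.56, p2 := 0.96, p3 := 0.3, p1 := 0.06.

(p3 -> p3): 0.3 ≤ 0.3, so result = 1
(p2 /\ (p3 -> p3)) = min(0.96, 1) = 0.96
~p2: Gödel ¬ of 0.96 = 0 (operand ≠ 0)
~~p2: Gödel ¬ of 0 = 1 (operand is 0)
~~~p2: Gödel ¬ of 1 = 0 (operand ≠ 0)
((p2 /\ (p3 -> p3)) \/ ~~~p2) = max(0.96, 0) = 0.96
~((p2 /\ (p3 -> p3)) \/ ~~~p2): Gödel ¬ of 0.96 = 0 (operand ≠ 0)
(p3 -> p4): 0.3 ≤ 0.56, so result = 1
((p3 -> p4) -> p4): 1 > 0.56, so result = 0.56
~p4: Gödel ¬ of 0.56 = 0 (operand ≠ 0)
~p1: Gödel ¬ of 0.06 = 0 (operand ≠ 0)
(~p4 -> ~p1): 0 ≤ 0, so result = 1
(((p3 -> p4) -> p4) -> (~p4 -> ~p1)): 0.56 ≤ 1, so result = 1
(p1 \/ p4) = max(0.06, 0.56) = 0.56
((((p3 -> p4) -> p4) -> (~p4 -> ~p1)) \/ (p1 \/ p4)) = max(1, 0.56) = 1
(~((p2 /\ (p3 -> p3)) \/ ~~~p2) -> ((((p3 -> p4) -> p4) -> (~p4 -> ~p1)) \/ (p1 \/ p4))): 0 ≤ 1, so result = 1
(p3 -> p4): 0.3 ≤ 0.56, so result = 1
((p3 -> p4) -> p4): 1 > 0.56, so result = 0.56
~p4: Gödel ¬ of 0.56 = 0 (operand ≠ 0)
~p1: Gödel ¬ of 0.06 = 0 (operand ≠ 0)
(~p4 -> ~p1): 0 ≤ 0, so result = 1
(((p3 -> p4) -> p4) -> (~p4 -> ~p1)): 0.56 ≤ 1, so result = 1
(p1 \/ p4) = max(0.06, 0.56) = 0.56
((((p3 -> p4) -> p4) -> (~p4 -> ~p1)) \/ (p1 \/ p4)) = max(1, 0.56) = 1
(p3 -> p3): 0.3 ≤ 0.3, so result = 1
(p2 /\ (p3 -> p3)) = min(0.96, 1) = 0.96
~p2: Gödel ¬ of 0.96 = 0 (operand ≠ 0)
~~p2: Gödel ¬ of 0 = 1 (operand is 0)
~~~p2: Gödel ¬ of 1 = 0 (operand ≠ 0)
((p2 /\ (p3 -> p3)) \/ ~~~p2) = max(0.96, 0) = 0.96
~((p2 /\ (p3 -> p3)) \/ ~~~p2): Gödel ¬ of 0.96 = 0 (operand ≠ 0)
(((((p3 -> p4) -> p4) -> (~p4 -> ~p1)) \/ (p1 \/ p4)) -> ~((p2 /\ (p3 -> p3)) \/ ~~~p2)): 1 > 0, so result = 0
((~((p2 /\ (p3 -> p3)) \/ ~~~p2) -> ((((p3 -> p4) -> p4) -> (~p4 -> ~p1)) \/ (p1 \/ p4))) \/ (((((p3 -> p4) -> p4) -> (~p4 -> ~p1)) \/ (p1 \/ p4)) -> ~((p2 /\ (p3 -> p3)) \/ ~~~p2))) = max(1, 0) = 1

1.00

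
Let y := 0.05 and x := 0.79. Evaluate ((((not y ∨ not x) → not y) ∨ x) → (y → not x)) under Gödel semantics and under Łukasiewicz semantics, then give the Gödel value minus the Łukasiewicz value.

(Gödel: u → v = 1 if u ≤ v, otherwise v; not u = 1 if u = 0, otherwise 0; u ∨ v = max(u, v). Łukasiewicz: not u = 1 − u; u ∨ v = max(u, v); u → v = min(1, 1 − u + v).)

-1.00

Gödel evaluation:
  not y: Gödel ¬ of 0.05 = 0 (operand ≠ 0)
  not x: Gödel ¬ of 0.79 = 0 (operand ≠ 0)
  (not y ∨ not x) = max(0, 0) = 0
  not y: Gödel ¬ of 0.05 = 0 (operand ≠ 0)
  ((not y ∨ not x) → not y): 0 ≤ 0, so result = 1
  (((not y ∨ not x) → not y) ∨ x) = max(1, 0.79) = 1
  not x: Gödel ¬ of 0.79 = 0 (operand ≠ 0)
  (y → not x): 0.05 > 0, so result = 0
  ((((not y ∨ not x) → not y) ∨ x) → (y → not x)): 1 > 0, so result = 0
  Gödel value = 0
Łukasiewicz evaluation:
  not y: Łukasiewicz ¬ gives 1 − 0.05 = 0.95
  not x: Łukasiewicz ¬ gives 1 − 0.79 = 0.21
  (not y ∨ not x) = max(0.95, 0.21) = 0.95
  not y: Łukasiewicz ¬ gives 1 − 0.05 = 0.95
  ((not y ∨ not x) → not y): min(1, 1 − 0.95 + 0.95) = 1
  (((not y ∨ not x) → not y) ∨ x) = max(1, 0.79) = 1
  not x: Łukasiewicz ¬ gives 1 − 0.79 = 0.21
  (y → not x): min(1, 1 − 0.05 + 0.21) = 1
  ((((not y ∨ not x) → not y) ∨ x) → (y → not x)): min(1, 1 − 1 + 1) = 1
  Łukasiewicz value = 1
Difference: 0 − 1 = -1.00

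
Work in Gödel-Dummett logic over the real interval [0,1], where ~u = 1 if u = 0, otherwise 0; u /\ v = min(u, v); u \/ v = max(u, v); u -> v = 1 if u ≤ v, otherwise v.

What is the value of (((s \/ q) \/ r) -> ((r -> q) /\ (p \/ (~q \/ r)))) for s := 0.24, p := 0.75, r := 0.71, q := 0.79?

0.75

(s \/ q) = max(0.24, 0.79) = 0.79
((s \/ q) \/ r) = max(0.79, 0.71) = 0.79
(r -> q): 0.71 ≤ 0.79, so result = 1
~q: Gödel ¬ of 0.79 = 0 (operand ≠ 0)
(~q \/ r) = max(0, 0.71) = 0.71
(p \/ (~q \/ r)) = max(0.75, 0.71) = 0.75
((r -> q) /\ (p \/ (~q \/ r))) = min(1, 0.75) = 0.75
(((s \/ q) \/ r) -> ((r -> q) /\ (p \/ (~q \/ r)))): 0.79 > 0.75, so result = 0.75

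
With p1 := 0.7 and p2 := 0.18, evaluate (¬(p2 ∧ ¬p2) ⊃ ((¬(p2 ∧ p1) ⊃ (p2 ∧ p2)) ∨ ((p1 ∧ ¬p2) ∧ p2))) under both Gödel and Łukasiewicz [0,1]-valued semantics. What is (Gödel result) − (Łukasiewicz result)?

Gödel evaluation:
  ¬p2: Gödel ¬ of 0.18 = 0 (operand ≠ 0)
  (p2 ∧ ¬p2) = min(0.18, 0) = 0
  ¬(p2 ∧ ¬p2): Gödel ¬ of 0 = 1 (operand is 0)
  (p2 ∧ p1) = min(0.18, 0.7) = 0.18
  ¬(p2 ∧ p1): Gödel ¬ of 0.18 = 0 (operand ≠ 0)
  (p2 ∧ p2) = min(0.18, 0.18) = 0.18
  (¬(p2 ∧ p1) ⊃ (p2 ∧ p2)): 0 ≤ 0.18, so result = 1
  ¬p2: Gödel ¬ of 0.18 = 0 (operand ≠ 0)
  (p1 ∧ ¬p2) = min(0.7, 0) = 0
  ((p1 ∧ ¬p2) ∧ p2) = min(0, 0.18) = 0
  ((¬(p2 ∧ p1) ⊃ (p2 ∧ p2)) ∨ ((p1 ∧ ¬p2) ∧ p2)) = max(1, 0) = 1
  (¬(p2 ∧ ¬p2) ⊃ ((¬(p2 ∧ p1) ⊃ (p2 ∧ p2)) ∨ ((p1 ∧ ¬p2) ∧ p2))): 1 ≤ 1, so result = 1
  Gödel value = 1
Łukasiewicz evaluation:
  ¬p2: Łukasiewicz ¬ gives 1 − 0.18 = 0.82
  (p2 ∧ ¬p2) = min(0.18, 0.82) = 0.18
  ¬(p2 ∧ ¬p2): Łukasiewicz ¬ gives 1 − 0.18 = 0.82
  (p2 ∧ p1) = min(0.18, 0.7) = 0.18
  ¬(p2 ∧ p1): Łukasiewicz ¬ gives 1 − 0.18 = 0.82
  (p2 ∧ p2) = min(0.18, 0.18) = 0.18
  (¬(p2 ∧ p1) ⊃ (p2 ∧ p2)): min(1, 1 − 0.82 + 0.18) = 0.36
  ¬p2: Łukasiewicz ¬ gives 1 − 0.18 = 0.82
  (p1 ∧ ¬p2) = min(0.7, 0.82) = 0.7
  ((p1 ∧ ¬p2) ∧ p2) = min(0.7, 0.18) = 0.18
  ((¬(p2 ∧ p1) ⊃ (p2 ∧ p2)) ∨ ((p1 ∧ ¬p2) ∧ p2)) = max(0.36, 0.18) = 0.36
  (¬(p2 ∧ ¬p2) ⊃ ((¬(p2 ∧ p1) ⊃ (p2 ∧ p2)) ∨ ((p1 ∧ ¬p2) ∧ p2))): min(1, 1 − 0.82 + 0.36) = 0.54
  Łukasiewicz value = 0.54
Difference: 1 − 0.54 = 0.46

0.46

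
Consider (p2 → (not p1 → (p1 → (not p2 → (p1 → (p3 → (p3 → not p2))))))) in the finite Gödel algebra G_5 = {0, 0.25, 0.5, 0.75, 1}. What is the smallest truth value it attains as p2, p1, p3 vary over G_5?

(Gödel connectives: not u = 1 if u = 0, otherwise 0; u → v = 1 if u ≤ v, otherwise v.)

Every assignment gives 1. For instance at p2 = 0, p1 = 0, p3 = 0:
  not p1: Gödel ¬ of 0 = 1 (operand is 0)
  not p2: Gödel ¬ of 0 = 1 (operand is 0)
  not p2: Gödel ¬ of 0 = 1 (operand is 0)
  (p3 → not p2): 0 ≤ 1, so result = 1
  (p3 → (p3 → not p2)): 0 ≤ 1, so result = 1
  (p1 → (p3 → (p3 → not p2))): 0 ≤ 1, so result = 1
  (not p2 → (p1 → (p3 → (p3 → not p2)))): 1 ≤ 1, so result = 1
  (p1 → (not p2 → (p1 → (p3 → (p3 → not p2))))): 0 ≤ 1, so result = 1
  (not p1 → (p1 → (not p2 → (p1 → (p3 → (p3 → not p2)))))): 1 ≤ 1, so result = 1
  (p2 → (not p1 → (p1 → (not p2 → (p1 → (p3 → (p3 → not p2))))))): 0 ≤ 1, so result = 1
All 125 assignments give value 1 — the formula is a G_5-tautology.

1.00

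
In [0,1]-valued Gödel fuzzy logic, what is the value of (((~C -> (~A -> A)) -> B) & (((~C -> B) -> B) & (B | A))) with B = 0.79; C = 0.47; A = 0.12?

0.79

~C: Gödel ¬ of 0.47 = 0 (operand ≠ 0)
~A: Gödel ¬ of 0.12 = 0 (operand ≠ 0)
(~A -> A): 0 ≤ 0.12, so result = 1
(~C -> (~A -> A)): 0 ≤ 1, so result = 1
((~C -> (~A -> A)) -> B): 1 > 0.79, so result = 0.79
~C: Gödel ¬ of 0.47 = 0 (operand ≠ 0)
(~C -> B): 0 ≤ 0.79, so result = 1
((~C -> B) -> B): 1 > 0.79, so result = 0.79
(B | A) = max(0.79, 0.12) = 0.79
(((~C -> B) -> B) & (B | A)) = min(0.79, 0.79) = 0.79
(((~C -> (~A -> A)) -> B) & (((~C -> B) -> B) & (B | A))) = min(0.79, 0.79) = 0.79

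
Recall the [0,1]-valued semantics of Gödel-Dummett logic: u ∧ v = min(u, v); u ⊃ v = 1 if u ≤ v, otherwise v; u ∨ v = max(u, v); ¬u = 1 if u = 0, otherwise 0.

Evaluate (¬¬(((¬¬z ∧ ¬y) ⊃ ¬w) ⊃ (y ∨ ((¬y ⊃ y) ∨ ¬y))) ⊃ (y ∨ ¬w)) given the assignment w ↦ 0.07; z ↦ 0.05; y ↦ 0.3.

0.30

¬z: Gödel ¬ of 0.05 = 0 (operand ≠ 0)
¬¬z: Gödel ¬ of 0 = 1 (operand is 0)
¬y: Gödel ¬ of 0.3 = 0 (operand ≠ 0)
(¬¬z ∧ ¬y) = min(1, 0) = 0
¬w: Gödel ¬ of 0.07 = 0 (operand ≠ 0)
((¬¬z ∧ ¬y) ⊃ ¬w): 0 ≤ 0, so result = 1
¬y: Gödel ¬ of 0.3 = 0 (operand ≠ 0)
(¬y ⊃ y): 0 ≤ 0.3, so result = 1
¬y: Gödel ¬ of 0.3 = 0 (operand ≠ 0)
((¬y ⊃ y) ∨ ¬y) = max(1, 0) = 1
(y ∨ ((¬y ⊃ y) ∨ ¬y)) = max(0.3, 1) = 1
(((¬¬z ∧ ¬y) ⊃ ¬w) ⊃ (y ∨ ((¬y ⊃ y) ∨ ¬y))): 1 ≤ 1, so result = 1
¬(((¬¬z ∧ ¬y) ⊃ ¬w) ⊃ (y ∨ ((¬y ⊃ y) ∨ ¬y))): Gödel ¬ of 1 = 0 (operand ≠ 0)
¬¬(((¬¬z ∧ ¬y) ⊃ ¬w) ⊃ (y ∨ ((¬y ⊃ y) ∨ ¬y))): Gödel ¬ of 0 = 1 (operand is 0)
¬w: Gödel ¬ of 0.07 = 0 (operand ≠ 0)
(y ∨ ¬w) = max(0.3, 0) = 0.3
(¬¬(((¬¬z ∧ ¬y) ⊃ ¬w) ⊃ (y ∨ ((¬y ⊃ y) ∨ ¬y))) ⊃ (y ∨ ¬w)): 1 > 0.3, so result = 0.3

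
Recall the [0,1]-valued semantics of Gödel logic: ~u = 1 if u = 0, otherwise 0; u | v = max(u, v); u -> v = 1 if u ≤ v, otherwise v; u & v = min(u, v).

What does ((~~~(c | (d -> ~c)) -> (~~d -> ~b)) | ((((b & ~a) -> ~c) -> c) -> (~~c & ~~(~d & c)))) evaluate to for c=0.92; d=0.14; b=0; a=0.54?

~c: Gödel ¬ of 0.92 = 0 (operand ≠ 0)
(d -> ~c): 0.14 > 0, so result = 0
(c | (d -> ~c)) = max(0.92, 0) = 0.92
~(c | (d -> ~c)): Gödel ¬ of 0.92 = 0 (operand ≠ 0)
~~(c | (d -> ~c)): Gödel ¬ of 0 = 1 (operand is 0)
~~~(c | (d -> ~c)): Gödel ¬ of 1 = 0 (operand ≠ 0)
~d: Gödel ¬ of 0.14 = 0 (operand ≠ 0)
~~d: Gödel ¬ of 0 = 1 (operand is 0)
~b: Gödel ¬ of 0 = 1 (operand is 0)
(~~d -> ~b): 1 ≤ 1, so result = 1
(~~~(c | (d -> ~c)) -> (~~d -> ~b)): 0 ≤ 1, so result = 1
~a: Gödel ¬ of 0.54 = 0 (operand ≠ 0)
(b & ~a) = min(0, 0) = 0
~c: Gödel ¬ of 0.92 = 0 (operand ≠ 0)
((b & ~a) -> ~c): 0 ≤ 0, so result = 1
(((b & ~a) -> ~c) -> c): 1 > 0.92, so result = 0.92
~c: Gödel ¬ of 0.92 = 0 (operand ≠ 0)
~~c: Gödel ¬ of 0 = 1 (operand is 0)
~d: Gödel ¬ of 0.14 = 0 (operand ≠ 0)
(~d & c) = min(0, 0.92) = 0
~(~d & c): Gödel ¬ of 0 = 1 (operand is 0)
~~(~d & c): Gödel ¬ of 1 = 0 (operand ≠ 0)
(~~c & ~~(~d & c)) = min(1, 0) = 0
((((b & ~a) -> ~c) -> c) -> (~~c & ~~(~d & c))): 0.92 > 0, so result = 0
((~~~(c | (d -> ~c)) -> (~~d -> ~b)) | ((((b & ~a) -> ~c) -> c) -> (~~c & ~~(~d & c)))) = max(1, 0) = 1

1.00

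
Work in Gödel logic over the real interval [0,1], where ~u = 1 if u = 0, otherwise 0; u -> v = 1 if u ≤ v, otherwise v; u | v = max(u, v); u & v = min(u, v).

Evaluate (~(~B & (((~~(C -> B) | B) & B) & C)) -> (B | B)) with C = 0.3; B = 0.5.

~B: Gödel ¬ of 0.5 = 0 (operand ≠ 0)
(C -> B): 0.3 ≤ 0.5, so result = 1
~(C -> B): Gödel ¬ of 1 = 0 (operand ≠ 0)
~~(C -> B): Gödel ¬ of 0 = 1 (operand is 0)
(~~(C -> B) | B) = max(1, 0.5) = 1
((~~(C -> B) | B) & B) = min(1, 0.5) = 0.5
(((~~(C -> B) | B) & B) & C) = min(0.5, 0.3) = 0.3
(~B & (((~~(C -> B) | B) & B) & C)) = min(0, 0.3) = 0
~(~B & (((~~(C -> B) | B) & B) & C)): Gödel ¬ of 0 = 1 (operand is 0)
(B | B) = max(0.5, 0.5) = 0.5
(~(~B & (((~~(C -> B) | B) & B) & C)) -> (B | B)): 1 > 0.5, so result = 0.5

0.50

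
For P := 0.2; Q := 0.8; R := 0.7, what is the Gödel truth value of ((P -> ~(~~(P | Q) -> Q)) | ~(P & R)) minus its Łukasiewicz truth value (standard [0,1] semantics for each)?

Gödel evaluation:
  (P | Q) = max(0.2, 0.8) = 0.8
  ~(P | Q): Gödel ¬ of 0.8 = 0 (operand ≠ 0)
  ~~(P | Q): Gödel ¬ of 0 = 1 (operand is 0)
  (~~(P | Q) -> Q): 1 > 0.8, so result = 0.8
  ~(~~(P | Q) -> Q): Gödel ¬ of 0.8 = 0 (operand ≠ 0)
  (P -> ~(~~(P | Q) -> Q)): 0.2 > 0, so result = 0
  (P & R) = min(0.2, 0.7) = 0.2
  ~(P & R): Gödel ¬ of 0.2 = 0 (operand ≠ 0)
  ((P -> ~(~~(P | Q) -> Q)) | ~(P & R)) = max(0, 0) = 0
  Gödel value = 0
Łukasiewicz evaluation:
  (P | Q) = max(0.2, 0.8) = 0.8
  ~(P | Q): Łukasiewicz ¬ gives 1 − 0.8 = 0.2
  ~~(P | Q): Łukasiewicz ¬ gives 1 − 0.2 = 0.8
  (~~(P | Q) -> Q): min(1, 1 − 0.8 + 0.8) = 1
  ~(~~(P | Q) -> Q): Łukasiewicz ¬ gives 1 − 1 = 0
  (P -> ~(~~(P | Q) -> Q)): min(1, 1 − 0.2 + 0) = 0.8
  (P & R) = min(0.2, 0.7) = 0.2
  ~(P & R): Łukasiewicz ¬ gives 1 − 0.2 = 0.8
  ((P -> ~(~~(P | Q) -> Q)) | ~(P & R)) = max(0.8, 0.8) = 0.8
  Łukasiewicz value = 0.8
Difference: 0 − 0.8 = -0.80

-0.80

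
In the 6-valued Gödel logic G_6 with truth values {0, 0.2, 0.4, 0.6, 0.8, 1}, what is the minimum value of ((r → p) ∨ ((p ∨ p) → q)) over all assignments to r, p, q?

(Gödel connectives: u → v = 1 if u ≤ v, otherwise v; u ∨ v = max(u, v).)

0.20

The minimum is attained at r = 0.4, p = 0.2, q = 0:
  (r → p): 0.4 > 0.2, so result = 0.2
  (p ∨ p) = max(0.2, 0.2) = 0.2
  ((p ∨ p) → q): 0.2 > 0, so result = 0
  ((r → p) ∨ ((p ∨ p) → q)) = max(0.2, 0) = 0.2
Checking all 216 assignments confirms none give a value below 0.20.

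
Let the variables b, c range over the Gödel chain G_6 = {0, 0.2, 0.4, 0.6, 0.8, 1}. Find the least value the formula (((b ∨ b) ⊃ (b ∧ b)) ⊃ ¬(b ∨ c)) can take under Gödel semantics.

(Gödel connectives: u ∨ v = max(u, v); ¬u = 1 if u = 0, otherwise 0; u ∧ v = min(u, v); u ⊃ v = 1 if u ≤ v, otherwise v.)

The minimum is attained at b = 0, c = 0.2:
  (b ∨ b) = max(0, 0) = 0
  (b ∧ b) = min(0, 0) = 0
  ((b ∨ b) ⊃ (b ∧ b)): 0 ≤ 0, so result = 1
  (b ∨ c) = max(0, 0.2) = 0.2
  ¬(b ∨ c): Gödel ¬ of 0.2 = 0 (operand ≠ 0)
  (((b ∨ b) ⊃ (b ∧ b)) ⊃ ¬(b ∨ c)): 1 > 0, so result = 0
Checking all 36 assignments confirms none give a value below 0.00.

0.00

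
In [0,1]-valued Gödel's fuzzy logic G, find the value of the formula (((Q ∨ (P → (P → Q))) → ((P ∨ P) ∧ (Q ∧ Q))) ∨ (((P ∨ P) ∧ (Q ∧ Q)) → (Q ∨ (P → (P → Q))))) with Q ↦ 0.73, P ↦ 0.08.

(P → Q): 0.08 ≤ 0.73, so result = 1
(P → (P → Q)): 0.08 ≤ 1, so result = 1
(Q ∨ (P → (P → Q))) = max(0.73, 1) = 1
(P ∨ P) = max(0.08, 0.08) = 0.08
(Q ∧ Q) = min(0.73, 0.73) = 0.73
((P ∨ P) ∧ (Q ∧ Q)) = min(0.08, 0.73) = 0.08
((Q ∨ (P → (P → Q))) → ((P ∨ P) ∧ (Q ∧ Q))): 1 > 0.08, so result = 0.08
(P ∨ P) = max(0.08, 0.08) = 0.08
(Q ∧ Q) = min(0.73, 0.73) = 0.73
((P ∨ P) ∧ (Q ∧ Q)) = min(0.08, 0.73) = 0.08
(P → Q): 0.08 ≤ 0.73, so result = 1
(P → (P → Q)): 0.08 ≤ 1, so result = 1
(Q ∨ (P → (P → Q))) = max(0.73, 1) = 1
(((P ∨ P) ∧ (Q ∧ Q)) → (Q ∨ (P → (P → Q)))): 0.08 ≤ 1, so result = 1
(((Q ∨ (P → (P → Q))) → ((P ∨ P) ∧ (Q ∧ Q))) ∨ (((P ∨ P) ∧ (Q ∧ Q)) → (Q ∨ (P → (P → Q))))) = max(0.08, 1) = 1

1.00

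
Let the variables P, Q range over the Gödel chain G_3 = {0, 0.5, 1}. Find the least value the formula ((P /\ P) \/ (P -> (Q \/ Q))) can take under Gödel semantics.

The minimum is attained at P = 0.5, Q = 0:
  (P /\ P) = min(0.5, 0.5) = 0.5
  (Q \/ Q) = max(0, 0) = 0
  (P -> (Q \/ Q)): 0.5 > 0, so result = 0
  ((P /\ P) \/ (P -> (Q \/ Q))) = max(0.5, 0) = 0.5
Checking all 9 assignments confirms none give a value below 0.50.

0.50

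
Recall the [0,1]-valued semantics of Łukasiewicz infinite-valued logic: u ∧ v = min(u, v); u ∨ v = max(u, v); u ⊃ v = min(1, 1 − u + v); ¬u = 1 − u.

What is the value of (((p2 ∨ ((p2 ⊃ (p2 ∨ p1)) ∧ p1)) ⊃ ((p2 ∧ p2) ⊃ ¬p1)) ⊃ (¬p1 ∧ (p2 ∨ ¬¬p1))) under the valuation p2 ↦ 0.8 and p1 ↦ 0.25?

(p2 ∨ p1) = max(0.8, 0.25) = 0.8
(p2 ⊃ (p2 ∨ p1)): min(1, 1 − 0.8 + 0.8) = 1
((p2 ⊃ (p2 ∨ p1)) ∧ p1) = min(1, 0.25) = 0.25
(p2 ∨ ((p2 ⊃ (p2 ∨ p1)) ∧ p1)) = max(0.8, 0.25) = 0.8
(p2 ∧ p2) = min(0.8, 0.8) = 0.8
¬p1: Łukasiewicz ¬ gives 1 − 0.25 = 0.75
((p2 ∧ p2) ⊃ ¬p1): min(1, 1 − 0.8 + 0.75) = 0.95
((p2 ∨ ((p2 ⊃ (p2 ∨ p1)) ∧ p1)) ⊃ ((p2 ∧ p2) ⊃ ¬p1)): min(1, 1 − 0.8 + 0.95) = 1
¬p1: Łukasiewicz ¬ gives 1 − 0.25 = 0.75
¬p1: Łukasiewicz ¬ gives 1 − 0.25 = 0.75
¬¬p1: Łukasiewicz ¬ gives 1 − 0.75 = 0.25
(p2 ∨ ¬¬p1) = max(0.8, 0.25) = 0.8
(¬p1 ∧ (p2 ∨ ¬¬p1)) = min(0.75, 0.8) = 0.75
(((p2 ∨ ((p2 ⊃ (p2 ∨ p1)) ∧ p1)) ⊃ ((p2 ∧ p2) ⊃ ¬p1)) ⊃ (¬p1 ∧ (p2 ∨ ¬¬p1))): min(1, 1 − 1 + 0.75) = 0.75

0.75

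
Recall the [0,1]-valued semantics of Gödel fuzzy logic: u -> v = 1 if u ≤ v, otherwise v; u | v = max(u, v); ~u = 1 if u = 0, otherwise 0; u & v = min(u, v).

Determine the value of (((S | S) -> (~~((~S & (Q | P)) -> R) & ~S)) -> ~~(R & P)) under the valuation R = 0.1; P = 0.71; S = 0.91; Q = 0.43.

1.00

(S | S) = max(0.91, 0.91) = 0.91
~S: Gödel ¬ of 0.91 = 0 (operand ≠ 0)
(Q | P) = max(0.43, 0.71) = 0.71
(~S & (Q | P)) = min(0, 0.71) = 0
((~S & (Q | P)) -> R): 0 ≤ 0.1, so result = 1
~((~S & (Q | P)) -> R): Gödel ¬ of 1 = 0 (operand ≠ 0)
~~((~S & (Q | P)) -> R): Gödel ¬ of 0 = 1 (operand is 0)
~S: Gödel ¬ of 0.91 = 0 (operand ≠ 0)
(~~((~S & (Q | P)) -> R) & ~S) = min(1, 0) = 0
((S | S) -> (~~((~S & (Q | P)) -> R) & ~S)): 0.91 > 0, so result = 0
(R & P) = min(0.1, 0.71) = 0.1
~(R & P): Gödel ¬ of 0.1 = 0 (operand ≠ 0)
~~(R & P): Gödel ¬ of 0 = 1 (operand is 0)
(((S | S) -> (~~((~S & (Q | P)) -> R) & ~S)) -> ~~(R & P)): 0 ≤ 1, so result = 1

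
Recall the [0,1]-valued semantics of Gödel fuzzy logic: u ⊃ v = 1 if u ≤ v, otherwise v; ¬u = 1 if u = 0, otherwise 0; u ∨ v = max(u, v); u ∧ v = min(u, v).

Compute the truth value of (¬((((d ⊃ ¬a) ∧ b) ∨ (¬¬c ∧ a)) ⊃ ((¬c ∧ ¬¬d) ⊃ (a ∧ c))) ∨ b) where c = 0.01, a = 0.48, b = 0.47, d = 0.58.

0.47

¬a: Gödel ¬ of 0.48 = 0 (operand ≠ 0)
(d ⊃ ¬a): 0.58 > 0, so result = 0
((d ⊃ ¬a) ∧ b) = min(0, 0.47) = 0
¬c: Gödel ¬ of 0.01 = 0 (operand ≠ 0)
¬¬c: Gödel ¬ of 0 = 1 (operand is 0)
(¬¬c ∧ a) = min(1, 0.48) = 0.48
(((d ⊃ ¬a) ∧ b) ∨ (¬¬c ∧ a)) = max(0, 0.48) = 0.48
¬c: Gödel ¬ of 0.01 = 0 (operand ≠ 0)
¬d: Gödel ¬ of 0.58 = 0 (operand ≠ 0)
¬¬d: Gödel ¬ of 0 = 1 (operand is 0)
(¬c ∧ ¬¬d) = min(0, 1) = 0
(a ∧ c) = min(0.48, 0.01) = 0.01
((¬c ∧ ¬¬d) ⊃ (a ∧ c)): 0 ≤ 0.01, so result = 1
((((d ⊃ ¬a) ∧ b) ∨ (¬¬c ∧ a)) ⊃ ((¬c ∧ ¬¬d) ⊃ (a ∧ c))): 0.48 ≤ 1, so result = 1
¬((((d ⊃ ¬a) ∧ b) ∨ (¬¬c ∧ a)) ⊃ ((¬c ∧ ¬¬d) ⊃ (a ∧ c))): Gödel ¬ of 1 = 0 (operand ≠ 0)
(¬((((d ⊃ ¬a) ∧ b) ∨ (¬¬c ∧ a)) ⊃ ((¬c ∧ ¬¬d) ⊃ (a ∧ c))) ∨ b) = max(0, 0.47) = 0.47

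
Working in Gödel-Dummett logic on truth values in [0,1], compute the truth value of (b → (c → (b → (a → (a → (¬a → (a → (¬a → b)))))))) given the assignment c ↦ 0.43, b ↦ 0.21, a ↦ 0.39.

1.00

¬a: Gödel ¬ of 0.39 = 0 (operand ≠ 0)
¬a: Gödel ¬ of 0.39 = 0 (operand ≠ 0)
(¬a → b): 0 ≤ 0.21, so result = 1
(a → (¬a → b)): 0.39 ≤ 1, so result = 1
(¬a → (a → (¬a → b))): 0 ≤ 1, so result = 1
(a → (¬a → (a → (¬a → b)))): 0.39 ≤ 1, so result = 1
(a → (a → (¬a → (a → (¬a → b))))): 0.39 ≤ 1, so result = 1
(b → (a → (a → (¬a → (a → (¬a → b)))))): 0.21 ≤ 1, so result = 1
(c → (b → (a → (a → (¬a → (a → (¬a → b))))))): 0.43 ≤ 1, so result = 1
(b → (c → (b → (a → (a → (¬a → (a → (¬a → b)))))))): 0.21 ≤ 1, so result = 1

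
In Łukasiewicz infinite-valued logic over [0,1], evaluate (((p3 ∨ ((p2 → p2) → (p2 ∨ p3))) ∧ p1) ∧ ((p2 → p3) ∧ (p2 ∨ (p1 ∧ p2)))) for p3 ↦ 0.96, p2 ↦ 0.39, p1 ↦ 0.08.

0.08

(p2 → p2): min(1, 1 − 0.39 + 0.39) = 1
(p2 ∨ p3) = max(0.39, 0.96) = 0.96
((p2 → p2) → (p2 ∨ p3)): min(1, 1 − 1 + 0.96) = 0.96
(p3 ∨ ((p2 → p2) → (p2 ∨ p3))) = max(0.96, 0.96) = 0.96
((p3 ∨ ((p2 → p2) → (p2 ∨ p3))) ∧ p1) = min(0.96, 0.08) = 0.08
(p2 → p3): min(1, 1 − 0.39 + 0.96) = 1
(p1 ∧ p2) = min(0.08, 0.39) = 0.08
(p2 ∨ (p1 ∧ p2)) = max(0.39, 0.08) = 0.39
((p2 → p3) ∧ (p2 ∨ (p1 ∧ p2))) = min(1, 0.39) = 0.39
(((p3 ∨ ((p2 → p2) → (p2 ∨ p3))) ∧ p1) ∧ ((p2 → p3) ∧ (p2 ∨ (p1 ∧ p2)))) = min(0.08, 0.39) = 0.08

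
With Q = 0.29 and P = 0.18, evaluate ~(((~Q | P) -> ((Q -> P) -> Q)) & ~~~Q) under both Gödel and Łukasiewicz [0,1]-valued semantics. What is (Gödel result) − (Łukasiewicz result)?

0.69

Gödel evaluation:
  ~Q: Gödel ¬ of 0.29 = 0 (operand ≠ 0)
  (~Q | P) = max(0, 0.18) = 0.18
  (Q -> P): 0.29 > 0.18, so result = 0.18
  ((Q -> P) -> Q): 0.18 ≤ 0.29, so result = 1
  ((~Q | P) -> ((Q -> P) -> Q)): 0.18 ≤ 1, so result = 1
  ~Q: Gödel ¬ of 0.29 = 0 (operand ≠ 0)
  ~~Q: Gödel ¬ of 0 = 1 (operand is 0)
  ~~~Q: Gödel ¬ of 1 = 0 (operand ≠ 0)
  (((~Q | P) -> ((Q -> P) -> Q)) & ~~~Q) = min(1, 0) = 0
  ~(((~Q | P) -> ((Q -> P) -> Q)) & ~~~Q): Gödel ¬ of 0 = 1 (operand is 0)
  Gödel value = 1
Łukasiewicz evaluation:
  ~Q: Łukasiewicz ¬ gives 1 − 0.29 = 0.71
  (~Q | P) = max(0.71, 0.18) = 0.71
  (Q -> P): min(1, 1 − 0.29 + 0.18) = 0.89
  ((Q -> P) -> Q): min(1, 1 − 0.89 + 0.29) = 0.4
  ((~Q | P) -> ((Q -> P) -> Q)): min(1, 1 − 0.71 + 0.4) = 0.69
  ~Q: Łukasiewicz ¬ gives 1 − 0.29 = 0.71
  ~~Q: Łukasiewicz ¬ gives 1 − 0.71 = 0.29
  ~~~Q: Łukasiewicz ¬ gives 1 − 0.29 = 0.71
  (((~Q | P) -> ((Q -> P) -> Q)) & ~~~Q) = min(0.69, 0.71) = 0.69
  ~(((~Q | P) -> ((Q -> P) -> Q)) & ~~~Q): Łukasiewicz ¬ gives 1 − 0.69 = 0.31
  Łukasiewicz value = 0.31
Difference: 1 − 0.31 = 0.69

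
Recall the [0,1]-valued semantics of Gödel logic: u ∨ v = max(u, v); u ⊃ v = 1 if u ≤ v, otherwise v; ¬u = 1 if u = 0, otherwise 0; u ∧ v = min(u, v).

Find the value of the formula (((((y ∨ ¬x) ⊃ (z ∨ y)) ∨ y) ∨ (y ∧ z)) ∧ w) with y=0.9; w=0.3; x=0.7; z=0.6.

0.30

¬x: Gödel ¬ of 0.7 = 0 (operand ≠ 0)
(y ∨ ¬x) = max(0.9, 0) = 0.9
(z ∨ y) = max(0.6, 0.9) = 0.9
((y ∨ ¬x) ⊃ (z ∨ y)): 0.9 ≤ 0.9, so result = 1
(((y ∨ ¬x) ⊃ (z ∨ y)) ∨ y) = max(1, 0.9) = 1
(y ∧ z) = min(0.9, 0.6) = 0.6
((((y ∨ ¬x) ⊃ (z ∨ y)) ∨ y) ∨ (y ∧ z)) = max(1, 0.6) = 1
(((((y ∨ ¬x) ⊃ (z ∨ y)) ∨ y) ∨ (y ∧ z)) ∧ w) = min(1, 0.3) = 0.3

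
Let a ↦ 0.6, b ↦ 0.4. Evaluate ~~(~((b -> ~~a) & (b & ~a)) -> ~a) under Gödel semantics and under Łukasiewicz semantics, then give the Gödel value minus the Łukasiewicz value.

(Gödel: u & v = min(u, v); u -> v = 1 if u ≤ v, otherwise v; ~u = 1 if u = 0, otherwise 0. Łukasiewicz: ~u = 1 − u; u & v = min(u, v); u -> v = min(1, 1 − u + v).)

Gödel evaluation:
  ~a: Gödel ¬ of 0.6 = 0 (operand ≠ 0)
  ~~a: Gödel ¬ of 0 = 1 (operand is 0)
  (b -> ~~a): 0.4 ≤ 1, so result = 1
  ~a: Gödel ¬ of 0.6 = 0 (operand ≠ 0)
  (b & ~a) = min(0.4, 0) = 0
  ((b -> ~~a) & (b & ~a)) = min(1, 0) = 0
  ~((b -> ~~a) & (b & ~a)): Gödel ¬ of 0 = 1 (operand is 0)
  ~a: Gödel ¬ of 0.6 = 0 (operand ≠ 0)
  (~((b -> ~~a) & (b & ~a)) -> ~a): 1 > 0, so result = 0
  ~(~((b -> ~~a) & (b & ~a)) -> ~a): Gödel ¬ of 0 = 1 (operand is 0)
  ~~(~((b -> ~~a) & (b & ~a)) -> ~a): Gödel ¬ of 1 = 0 (operand ≠ 0)
  Gödel value = 0
Łukasiewicz evaluation:
  ~a: Łukasiewicz ¬ gives 1 − 0.6 = 0.4
  ~~a: Łukasiewicz ¬ gives 1 − 0.4 = 0.6
  (b -> ~~a): min(1, 1 − 0.4 + 0.6) = 1
  ~a: Łukasiewicz ¬ gives 1 − 0.6 = 0.4
  (b & ~a) = min(0.4, 0.4) = 0.4
  ((b -> ~~a) & (b & ~a)) = min(1, 0.4) = 0.4
  ~((b -> ~~a) & (b & ~a)): Łukasiewicz ¬ gives 1 − 0.4 = 0.6
  ~a: Łukasiewicz ¬ gives 1 − 0.6 = 0.4
  (~((b -> ~~a) & (b & ~a)) -> ~a): min(1, 1 − 0.6 + 0.4) = 0.8
  ~(~((b -> ~~a) & (b & ~a)) -> ~a): Łukasiewicz ¬ gives 1 − 0.8 = 0.2
  ~~(~((b -> ~~a) & (b & ~a)) -> ~a): Łukasiewicz ¬ gives 1 − 0.2 = 0.8
  Łukasiewicz value = 0.8
Difference: 0 − 0.8 = -0.80

-0.80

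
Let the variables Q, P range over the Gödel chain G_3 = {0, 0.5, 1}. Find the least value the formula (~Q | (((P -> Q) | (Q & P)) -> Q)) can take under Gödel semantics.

The minimum is attained at Q = 0.5, P = 0:
  ~Q: Gödel ¬ of 0.5 = 0 (operand ≠ 0)
  (P -> Q): 0 ≤ 0.5, so result = 1
  (Q & P) = min(0.5, 0) = 0
  ((P -> Q) | (Q & P)) = max(1, 0) = 1
  (((P -> Q) | (Q & P)) -> Q): 1 > 0.5, so result = 0.5
  (~Q | (((P -> Q) | (Q & P)) -> Q)) = max(0, 0.5) = 0.5
Checking all 9 assignments confirms none give a value below 0.50.

0.50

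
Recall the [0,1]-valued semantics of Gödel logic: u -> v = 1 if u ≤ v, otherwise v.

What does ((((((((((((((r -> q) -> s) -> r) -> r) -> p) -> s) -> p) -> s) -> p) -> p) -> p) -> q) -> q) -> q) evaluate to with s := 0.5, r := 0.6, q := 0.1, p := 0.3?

(r -> q): 0.6 > 0.1, so result = 0.1
((r -> q) -> s): 0.1 ≤ 0.5, so result = 1
(((r -> q) -> s) -> r): 1 > 0.6, so result = 0.6
((((r -> q) -> s) -> r) -> r): 0.6 ≤ 0.6, so result = 1
(((((r -> q) -> s) -> r) -> r) -> p): 1 > 0.3, so result = 0.3
((((((r -> q) -> s) -> r) -> r) -> p) -> s): 0.3 ≤ 0.5, so result = 1
(((((((r -> q) -> s) -> r) -> r) -> p) -> s) -> p): 1 > 0.3, so result = 0.3
((((((((r -> q) -> s) -> r) -> r) -> p) -> s) -> p) -> s): 0.3 ≤ 0.5, so result = 1
(((((((((r -> q) -> s) -> r) -> r) -> p) -> s) -> p) -> s) -> p): 1 > 0.3, so result = 0.3
((((((((((r -> q) -> s) -> r) -> r) -> p) -> s) -> p) -> s) -> p) -> p): 0.3 ≤ 0.3, so result = 1
(((((((((((r -> q) -> s) -> r) -> r) -> p) -> s) -> p) -> s) -> p) -> p) -> p): 1 > 0.3, so result = 0.3
((((((((((((r -> q) -> s) -> r) -> r) -> p) -> s) -> p) -> s) -> p) -> p) -> p) -> q): 0.3 > 0.1, so result = 0.1
(((((((((((((r -> q) -> s) -> r) -> r) -> p) -> s) -> p) -> s) -> p) -> p) -> p) -> q) -> q): 0.1 ≤ 0.1, so result = 1
((((((((((((((r -> q) -> s) -> r) -> r) -> p) -> s) -> p) -> s) -> p) -> p) -> p) -> q) -> q) -> q): 1 > 0.1, so result = 0.1

0.10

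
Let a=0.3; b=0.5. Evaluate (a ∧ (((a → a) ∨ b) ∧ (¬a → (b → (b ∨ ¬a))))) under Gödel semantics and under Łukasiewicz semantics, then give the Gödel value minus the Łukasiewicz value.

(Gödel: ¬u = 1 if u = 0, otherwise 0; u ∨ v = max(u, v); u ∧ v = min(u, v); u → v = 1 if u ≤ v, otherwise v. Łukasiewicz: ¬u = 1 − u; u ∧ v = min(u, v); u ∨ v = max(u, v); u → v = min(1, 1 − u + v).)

Gödel evaluation:
  (a → a): 0.3 ≤ 0.3, so result = 1
  ((a → a) ∨ b) = max(1, 0.5) = 1
  ¬a: Gödel ¬ of 0.3 = 0 (operand ≠ 0)
  ¬a: Gödel ¬ of 0.3 = 0 (operand ≠ 0)
  (b ∨ ¬a) = max(0.5, 0) = 0.5
  (b → (b ∨ ¬a)): 0.5 ≤ 0.5, so result = 1
  (¬a → (b → (b ∨ ¬a))): 0 ≤ 1, so result = 1
  (((a → a) ∨ b) ∧ (¬a → (b → (b ∨ ¬a)))) = min(1, 1) = 1
  (a ∧ (((a → a) ∨ b) ∧ (¬a → (b → (b ∨ ¬a))))) = min(0.3, 1) = 0.3
  Gödel value = 0.3
Łukasiewicz evaluation:
  (a → a): min(1, 1 − 0.3 + 0.3) = 1
  ((a → a) ∨ b) = max(1, 0.5) = 1
  ¬a: Łukasiewicz ¬ gives 1 − 0.3 = 0.7
  ¬a: Łukasiewicz ¬ gives 1 − 0.3 = 0.7
  (b ∨ ¬a) = max(0.5, 0.7) = 0.7
  (b → (b ∨ ¬a)): min(1, 1 − 0.5 + 0.7) = 1
  (¬a → (b → (b ∨ ¬a))): min(1, 1 − 0.7 + 1) = 1
  (((a → a) ∨ b) ∧ (¬a → (b → (b ∨ ¬a)))) = min(1, 1) = 1
  (a ∧ (((a → a) ∨ b) ∧ (¬a → (b → (b ∨ ¬a))))) = min(0.3, 1) = 0.3
  Łukasiewicz value = 0.3
Difference: 0.3 − 0.3 = 0.00

0.00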